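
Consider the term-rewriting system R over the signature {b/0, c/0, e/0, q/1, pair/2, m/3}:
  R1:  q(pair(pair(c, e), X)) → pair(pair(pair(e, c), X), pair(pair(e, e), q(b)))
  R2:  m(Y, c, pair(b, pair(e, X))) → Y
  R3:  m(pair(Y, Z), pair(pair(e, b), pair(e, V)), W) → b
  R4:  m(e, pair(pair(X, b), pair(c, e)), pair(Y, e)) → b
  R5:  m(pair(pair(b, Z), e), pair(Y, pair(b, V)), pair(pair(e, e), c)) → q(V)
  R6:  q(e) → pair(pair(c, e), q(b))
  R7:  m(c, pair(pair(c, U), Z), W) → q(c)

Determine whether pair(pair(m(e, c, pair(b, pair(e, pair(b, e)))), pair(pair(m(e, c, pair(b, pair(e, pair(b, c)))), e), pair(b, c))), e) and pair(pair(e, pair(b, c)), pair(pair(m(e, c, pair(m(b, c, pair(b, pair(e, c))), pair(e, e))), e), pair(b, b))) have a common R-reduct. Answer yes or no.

Reduce t₁ = pair(pair(m(e, c, pair(b, pair(e, pair(b, e)))), pair(pair(m(e, c, pair(b, pair(e, pair(b, c)))), e), pair(b, c))), e):
1. pair(pair(m(e, c, pair(b, pair(e, pair(b, e)))), pair(pair(m(e, c, pair(b, pair(e, pair(b, c)))), e), pair(b, c))), e)  →  pair(pair(e, pair(pair(m(e, c, pair(b, pair(e, pair(b, c)))), e), pair(b, c))), e)   [R2 at 1.1]
2. pair(pair(e, pair(pair(m(e, c, pair(b, pair(e, pair(b, c)))), e), pair(b, c))), e)  →  pair(pair(e, pair(pair(e, e), pair(b, c))), e)   [R2 at 1.2.1.1]

Reduce t₂ = pair(pair(e, pair(b, c)), pair(pair(m(e, c, pair(m(b, c, pair(b, pair(e, c))), pair(e, e))), e), pair(b, b))):
1. pair(pair(e, pair(b, c)), pair(pair(m(e, c, pair(m(b, c, pair(b, pair(e, c))), pair(e, e))), e), pair(b, b)))  →  pair(pair(e, pair(b, c)), pair(pair(m(e, c, pair(b, pair(e, e))), e), pair(b, b)))   [R2 at 2.1.1.3.1]
2. pair(pair(e, pair(b, c)), pair(pair(m(e, c, pair(b, pair(e, e))), e), pair(b, b)))  →  pair(pair(e, pair(b, c)), pair(pair(e, e), pair(b, b)))   [R2 at 2.1.1]

no — NF(t₁) = pair(pair(e, pair(pair(e, e), pair(b, c))), e), NF(t₂) = pair(pair(e, pair(b, c)), pair(pair(e, e), pair(b, b)))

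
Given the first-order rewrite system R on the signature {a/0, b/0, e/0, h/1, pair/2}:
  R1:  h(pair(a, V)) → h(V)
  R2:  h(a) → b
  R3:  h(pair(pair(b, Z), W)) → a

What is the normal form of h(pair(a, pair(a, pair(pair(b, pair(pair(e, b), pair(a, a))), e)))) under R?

a

1. h(pair(a, pair(a, pair(pair(b, pair(pair(e, b), pair(a, a))), e))))  →  h(pair(a, pair(pair(b, pair(pair(e, b), pair(a, a))), e)))   [R1 at ε]
2. h(pair(a, pair(pair(b, pair(pair(e, b), pair(a, a))), e)))  →  h(pair(pair(b, pair(pair(e, b), pair(a, a))), e))   [R1 at ε]
3. h(pair(pair(b, pair(pair(e, b), pair(a, a))), e))  →  a   [R3 at ε]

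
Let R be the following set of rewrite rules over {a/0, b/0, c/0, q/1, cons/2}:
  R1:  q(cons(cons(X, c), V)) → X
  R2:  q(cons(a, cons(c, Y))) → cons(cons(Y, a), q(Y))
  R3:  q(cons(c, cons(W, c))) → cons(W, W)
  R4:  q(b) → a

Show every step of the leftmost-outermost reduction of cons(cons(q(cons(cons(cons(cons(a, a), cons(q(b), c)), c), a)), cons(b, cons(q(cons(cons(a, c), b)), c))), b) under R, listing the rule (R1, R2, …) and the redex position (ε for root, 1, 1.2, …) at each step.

cons(cons(cons(cons(a, a), cons(a, c)), cons(b, cons(a, c))), b)

1. cons(cons(q(cons(cons(cons(cons(a, a), cons(q(b), c)), c), a)), cons(b, cons(q(cons(cons(a, c), b)), c))), b)  →  cons(cons(cons(cons(a, a), cons(q(b), c)), cons(b, cons(q(cons(cons(a, c), b)), c))), b)   [R1 at 1.1]
2. cons(cons(cons(cons(a, a), cons(q(b), c)), cons(b, cons(q(cons(cons(a, c), b)), c))), b)  →  cons(cons(cons(cons(a, a), cons(a, c)), cons(b, cons(q(cons(cons(a, c), b)), c))), b)   [R4 at 1.1.2.1]
3. cons(cons(cons(cons(a, a), cons(a, c)), cons(b, cons(q(cons(cons(a, c), b)), c))), b)  →  cons(cons(cons(cons(a, a), cons(a, c)), cons(b, cons(a, c))), b)   [R1 at 1.2.2.1]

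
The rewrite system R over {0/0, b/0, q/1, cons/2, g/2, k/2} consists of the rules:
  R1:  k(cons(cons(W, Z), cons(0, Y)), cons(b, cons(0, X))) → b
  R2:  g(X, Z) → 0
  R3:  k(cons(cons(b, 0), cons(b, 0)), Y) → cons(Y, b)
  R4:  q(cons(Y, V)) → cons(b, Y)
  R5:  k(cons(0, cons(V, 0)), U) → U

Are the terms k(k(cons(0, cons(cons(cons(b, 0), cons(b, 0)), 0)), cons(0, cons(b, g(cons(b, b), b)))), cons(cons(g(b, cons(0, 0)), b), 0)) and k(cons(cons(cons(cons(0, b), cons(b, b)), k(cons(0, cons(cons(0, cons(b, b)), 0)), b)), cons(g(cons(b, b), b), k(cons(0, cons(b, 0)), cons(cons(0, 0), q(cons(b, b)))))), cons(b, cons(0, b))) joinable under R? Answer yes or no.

Reduce t₁ = k(k(cons(0, cons(cons(cons(b, 0), cons(b, 0)), 0)), cons(0, cons(b, g(cons(b, b), b)))), cons(cons(g(b, cons(0, 0)), b), 0)):
1. k(k(cons(0, cons(cons(cons(b, 0), cons(b, 0)), 0)), cons(0, cons(b, g(cons(b, b), b)))), cons(cons(g(b, cons(0, 0)), b), 0))  →  k(cons(0, cons(b, g(cons(b, b), b))), cons(cons(g(b, cons(0, 0)), b), 0))   [R5 at 1]
2. k(cons(0, cons(b, g(cons(b, b), b))), cons(cons(g(b, cons(0, 0)), b), 0))  →  k(cons(0, cons(b, 0)), cons(cons(g(b, cons(0, 0)), b), 0))   [R2 at 1.2.2]
3. k(cons(0, cons(b, 0)), cons(cons(g(b, cons(0, 0)), b), 0))  →  cons(cons(g(b, cons(0, 0)), b), 0)   [R5 at ε]
4. cons(cons(g(b, cons(0, 0)), b), 0)  →  cons(cons(0, b), 0)   [R2 at 1.1]

Reduce t₂ = k(cons(cons(cons(cons(0, b), cons(b, b)), k(cons(0, cons(cons(0, cons(b, b)), 0)), b)), cons(g(cons(b, b), b), k(cons(0, cons(b, 0)), cons(cons(0, 0), q(cons(b, b)))))), cons(b, cons(0, b))):
1. k(cons(cons(cons(cons(0, b), cons(b, b)), k(cons(0, cons(cons(0, cons(b, b)), 0)), b)), cons(g(cons(b, b), b), k(cons(0, cons(b, 0)), cons(cons(0, 0), q(cons(b, b)))))), cons(b, cons(0, b)))  →  k(cons(cons(cons(cons(0, b), cons(b, b)), b), cons(g(cons(b, b), b), k(cons(0, cons(b, 0)), cons(cons(0, 0), q(cons(b, b)))))), cons(b, cons(0, b)))   [R5 at 1.1.2]
2. k(cons(cons(cons(cons(0, b), cons(b, b)), b), cons(g(cons(b, b), b), k(cons(0, cons(b, 0)), cons(cons(0, 0), q(cons(b, b)))))), cons(b, cons(0, b)))  →  k(cons(cons(cons(cons(0, b), cons(b, b)), b), cons(0, k(cons(0, cons(b, 0)), cons(cons(0, 0), q(cons(b, b)))))), cons(b, cons(0, b)))   [R2 at 1.2.1]
3. k(cons(cons(cons(cons(0, b), cons(b, b)), b), cons(0, k(cons(0, cons(b, 0)), cons(cons(0, 0), q(cons(b, b)))))), cons(b, cons(0, b)))  →  b   [R1 at ε]

no — NF(t₁) = cons(cons(0, b), 0), NF(t₂) = b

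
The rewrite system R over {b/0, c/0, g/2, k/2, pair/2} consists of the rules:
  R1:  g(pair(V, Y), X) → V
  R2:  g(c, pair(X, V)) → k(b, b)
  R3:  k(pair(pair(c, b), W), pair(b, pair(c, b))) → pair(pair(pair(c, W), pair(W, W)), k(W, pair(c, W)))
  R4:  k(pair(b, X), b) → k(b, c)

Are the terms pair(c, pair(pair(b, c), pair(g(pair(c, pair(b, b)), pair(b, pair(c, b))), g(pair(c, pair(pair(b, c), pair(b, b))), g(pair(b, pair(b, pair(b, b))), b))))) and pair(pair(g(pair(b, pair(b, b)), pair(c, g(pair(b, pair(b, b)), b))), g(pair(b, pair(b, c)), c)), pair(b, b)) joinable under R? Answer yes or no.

Reduce t₁ = pair(c, pair(pair(b, c), pair(g(pair(c, pair(b, b)), pair(b, pair(c, b))), g(pair(c, pair(pair(b, c), pair(b, b))), g(pair(b, pair(b, pair(b, b))), b))))):
1. pair(c, pair(pair(b, c), pair(g(pair(c, pair(b, b)), pair(b, pair(c, b))), g(pair(c, pair(pair(b, c), pair(b, b))), g(pair(b, pair(b, pair(b, b))), b)))))  →  pair(c, pair(pair(b, c), pair(c, g(pair(c, pair(pair(b, c), pair(b, b))), g(pair(b, pair(b, pair(b, b))), b)))))   [R1 at 2.2.1]
2. pair(c, pair(pair(b, c), pair(c, g(pair(c, pair(pair(b, c), pair(b, b))), g(pair(b, pair(b, pair(b, b))), b)))))  →  pair(c, pair(pair(b, c), pair(c, c)))   [R1 at 2.2.2]

Reduce t₂ = pair(pair(g(pair(b, pair(b, b)), pair(c, g(pair(b, pair(b, b)), b))), g(pair(b, pair(b, c)), c)), pair(b, b)):
1. pair(pair(g(pair(b, pair(b, b)), pair(c, g(pair(b, pair(b, b)), b))), g(pair(b, pair(b, c)), c)), pair(b, b))  →  pair(pair(b, g(pair(b, pair(b, c)), c)), pair(b, b))   [R1 at 1.1]
2. pair(pair(b, g(pair(b, pair(b, c)), c)), pair(b, b))  →  pair(pair(b, b), pair(b, b))   [R1 at 1.2]

no — NF(t₁) = pair(c, pair(pair(b, c), pair(c, c))), NF(t₂) = pair(pair(b, b), pair(b, b))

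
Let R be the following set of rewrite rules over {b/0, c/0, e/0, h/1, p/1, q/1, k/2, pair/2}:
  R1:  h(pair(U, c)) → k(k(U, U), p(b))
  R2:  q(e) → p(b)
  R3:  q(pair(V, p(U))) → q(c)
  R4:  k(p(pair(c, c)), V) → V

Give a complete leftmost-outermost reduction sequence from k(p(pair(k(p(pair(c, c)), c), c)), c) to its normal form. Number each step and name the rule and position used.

c

1. k(p(pair(k(p(pair(c, c)), c), c)), c)  →  k(p(pair(c, c)), c)   [R4 at 1.1.1]
2. k(p(pair(c, c)), c)  →  c   [R4 at ε]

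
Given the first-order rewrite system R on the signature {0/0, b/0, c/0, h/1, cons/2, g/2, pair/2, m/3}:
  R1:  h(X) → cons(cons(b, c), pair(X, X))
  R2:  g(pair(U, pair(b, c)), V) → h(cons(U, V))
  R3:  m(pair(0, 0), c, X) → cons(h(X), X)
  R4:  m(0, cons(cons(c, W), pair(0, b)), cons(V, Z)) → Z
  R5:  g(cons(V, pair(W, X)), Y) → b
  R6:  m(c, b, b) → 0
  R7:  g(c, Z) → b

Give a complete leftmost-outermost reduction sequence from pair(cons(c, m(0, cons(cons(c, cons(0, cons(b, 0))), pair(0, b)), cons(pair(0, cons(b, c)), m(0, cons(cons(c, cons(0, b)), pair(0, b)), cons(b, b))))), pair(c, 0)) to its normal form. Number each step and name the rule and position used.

1. pair(cons(c, m(0, cons(cons(c, cons(0, cons(b, 0))), pair(0, b)), cons(pair(0, cons(b, c)), m(0, cons(cons(c, cons(0, b)), pair(0, b)), cons(b, b))))), pair(c, 0))  →  pair(cons(c, m(0, cons(cons(c, cons(0, b)), pair(0, b)), cons(b, b))), pair(c, 0))   [R4 at 1.2]
2. pair(cons(c, m(0, cons(cons(c, cons(0, b)), pair(0, b)), cons(b, b))), pair(c, 0))  →  pair(cons(c, b), pair(c, 0))   [R4 at 1.2]

pair(cons(c, b), pair(c, 0))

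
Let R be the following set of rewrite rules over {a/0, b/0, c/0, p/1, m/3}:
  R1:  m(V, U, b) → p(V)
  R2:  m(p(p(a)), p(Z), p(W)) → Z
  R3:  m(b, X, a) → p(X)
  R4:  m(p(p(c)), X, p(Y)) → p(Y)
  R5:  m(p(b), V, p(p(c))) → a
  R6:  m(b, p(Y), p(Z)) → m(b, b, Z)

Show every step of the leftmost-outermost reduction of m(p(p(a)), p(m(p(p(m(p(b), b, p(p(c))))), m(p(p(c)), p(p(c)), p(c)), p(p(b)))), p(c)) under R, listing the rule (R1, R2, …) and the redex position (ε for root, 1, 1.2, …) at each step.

1. m(p(p(a)), p(m(p(p(m(p(b), b, p(p(c))))), m(p(p(c)), p(p(c)), p(c)), p(p(b)))), p(c))  →  m(p(p(m(p(b), b, p(p(c))))), m(p(p(c)), p(p(c)), p(c)), p(p(b)))   [R2 at ε]
2. m(p(p(m(p(b), b, p(p(c))))), m(p(p(c)), p(p(c)), p(c)), p(p(b)))  →  m(p(p(a)), m(p(p(c)), p(p(c)), p(c)), p(p(b)))   [R5 at 1.1.1]
3. m(p(p(a)), m(p(p(c)), p(p(c)), p(c)), p(p(b)))  →  m(p(p(a)), p(c), p(p(b)))   [R4 at 2]
4. m(p(p(a)), p(c), p(p(b)))  →  c   [R2 at ε]

c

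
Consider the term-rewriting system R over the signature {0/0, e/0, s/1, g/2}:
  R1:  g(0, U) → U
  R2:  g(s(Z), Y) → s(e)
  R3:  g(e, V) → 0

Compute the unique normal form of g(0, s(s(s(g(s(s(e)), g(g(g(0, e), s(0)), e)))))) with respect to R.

s(s(s(s(e))))

1. g(0, s(s(s(g(s(s(e)), g(g(g(0, e), s(0)), e))))))  →  s(s(s(g(s(s(e)), g(g(g(0, e), s(0)), e)))))   [R1 at ε]
2. s(s(s(g(s(s(e)), g(g(g(0, e), s(0)), e)))))  →  s(s(s(s(e))))   [R2 at 1.1.1]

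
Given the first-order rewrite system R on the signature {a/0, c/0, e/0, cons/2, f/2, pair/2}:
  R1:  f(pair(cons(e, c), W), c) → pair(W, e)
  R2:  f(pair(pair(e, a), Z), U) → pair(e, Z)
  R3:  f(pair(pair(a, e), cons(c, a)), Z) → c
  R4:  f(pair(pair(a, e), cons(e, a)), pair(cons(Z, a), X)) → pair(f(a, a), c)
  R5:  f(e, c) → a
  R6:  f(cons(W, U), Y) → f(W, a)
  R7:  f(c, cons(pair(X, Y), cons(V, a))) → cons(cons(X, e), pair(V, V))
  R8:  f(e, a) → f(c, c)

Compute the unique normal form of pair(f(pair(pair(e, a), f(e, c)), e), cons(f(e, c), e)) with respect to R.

pair(pair(e, a), cons(a, e))

1. pair(f(pair(pair(e, a), f(e, c)), e), cons(f(e, c), e))  →  pair(pair(e, f(e, c)), cons(f(e, c), e))   [R2 at 1]
2. pair(pair(e, f(e, c)), cons(f(e, c), e))  →  pair(pair(e, a), cons(f(e, c), e))   [R5 at 1.2]
3. pair(pair(e, a), cons(f(e, c), e))  →  pair(pair(e, a), cons(a, e))   [R5 at 2.1]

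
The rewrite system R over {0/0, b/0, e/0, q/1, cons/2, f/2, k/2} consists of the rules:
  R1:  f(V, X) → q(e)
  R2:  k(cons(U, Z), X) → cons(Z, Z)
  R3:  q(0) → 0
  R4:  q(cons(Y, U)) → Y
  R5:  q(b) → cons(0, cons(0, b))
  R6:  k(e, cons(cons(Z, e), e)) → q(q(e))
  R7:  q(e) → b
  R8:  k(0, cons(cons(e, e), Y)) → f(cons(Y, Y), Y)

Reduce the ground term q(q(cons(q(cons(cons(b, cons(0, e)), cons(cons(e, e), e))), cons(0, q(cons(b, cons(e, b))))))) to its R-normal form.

1. q(q(cons(q(cons(cons(b, cons(0, e)), cons(cons(e, e), e))), cons(0, q(cons(b, cons(e, b)))))))  →  q(q(cons(cons(b, cons(0, e)), cons(cons(e, e), e))))   [R4 at 1]
2. q(q(cons(cons(b, cons(0, e)), cons(cons(e, e), e))))  →  q(cons(b, cons(0, e)))   [R4 at 1]
3. q(cons(b, cons(0, e)))  →  b   [R4 at ε]

b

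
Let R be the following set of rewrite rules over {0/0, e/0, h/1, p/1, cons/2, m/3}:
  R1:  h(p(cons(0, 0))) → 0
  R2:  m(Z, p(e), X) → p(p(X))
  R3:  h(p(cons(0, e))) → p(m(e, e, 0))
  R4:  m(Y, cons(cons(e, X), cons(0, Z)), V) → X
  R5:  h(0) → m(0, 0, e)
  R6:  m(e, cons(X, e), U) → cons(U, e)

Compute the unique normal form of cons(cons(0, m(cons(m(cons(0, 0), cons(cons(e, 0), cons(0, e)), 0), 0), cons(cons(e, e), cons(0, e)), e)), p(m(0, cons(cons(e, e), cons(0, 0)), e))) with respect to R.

1. cons(cons(0, m(cons(m(cons(0, 0), cons(cons(e, 0), cons(0, e)), 0), 0), cons(cons(e, e), cons(0, e)), e)), p(m(0, cons(cons(e, e), cons(0, 0)), e)))  →  cons(cons(0, e), p(m(0, cons(cons(e, e), cons(0, 0)), e)))   [R4 at 1.2]
2. cons(cons(0, e), p(m(0, cons(cons(e, e), cons(0, 0)), e)))  →  cons(cons(0, e), p(e))   [R4 at 2.1]

cons(cons(0, e), p(e))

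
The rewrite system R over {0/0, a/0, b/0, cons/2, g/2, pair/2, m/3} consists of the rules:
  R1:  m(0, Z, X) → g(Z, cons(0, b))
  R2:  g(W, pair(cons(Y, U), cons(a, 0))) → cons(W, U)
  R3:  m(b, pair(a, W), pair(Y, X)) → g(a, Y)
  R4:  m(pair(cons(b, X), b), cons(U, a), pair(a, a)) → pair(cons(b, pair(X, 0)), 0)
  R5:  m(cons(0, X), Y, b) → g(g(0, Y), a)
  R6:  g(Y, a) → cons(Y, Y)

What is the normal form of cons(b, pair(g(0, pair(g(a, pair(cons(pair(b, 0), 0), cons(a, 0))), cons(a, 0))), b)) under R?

cons(b, pair(cons(0, 0), b))

1. cons(b, pair(g(0, pair(g(a, pair(cons(pair(b, 0), 0), cons(a, 0))), cons(a, 0))), b))  →  cons(b, pair(g(0, pair(cons(a, 0), cons(a, 0))), b))   [R2 at 2.1.2.1]
2. cons(b, pair(g(0, pair(cons(a, 0), cons(a, 0))), b))  →  cons(b, pair(cons(0, 0), b))   [R2 at 2.1]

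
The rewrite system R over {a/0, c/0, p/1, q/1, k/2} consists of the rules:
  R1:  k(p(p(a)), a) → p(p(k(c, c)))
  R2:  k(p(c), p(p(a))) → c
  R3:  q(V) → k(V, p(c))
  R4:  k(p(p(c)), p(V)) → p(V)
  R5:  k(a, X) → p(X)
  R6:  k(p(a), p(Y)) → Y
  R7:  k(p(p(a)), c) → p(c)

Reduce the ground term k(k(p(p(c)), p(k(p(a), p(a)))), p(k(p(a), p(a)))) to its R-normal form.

a

1. k(k(p(p(c)), p(k(p(a), p(a)))), p(k(p(a), p(a))))  →  k(p(k(p(a), p(a))), p(k(p(a), p(a))))   [R4 at 1]
2. k(p(k(p(a), p(a))), p(k(p(a), p(a))))  →  k(p(a), p(k(p(a), p(a))))   [R6 at 1.1]
3. k(p(a), p(k(p(a), p(a))))  →  k(p(a), p(a))   [R6 at ε]
4. k(p(a), p(a))  →  a   [R6 at ε]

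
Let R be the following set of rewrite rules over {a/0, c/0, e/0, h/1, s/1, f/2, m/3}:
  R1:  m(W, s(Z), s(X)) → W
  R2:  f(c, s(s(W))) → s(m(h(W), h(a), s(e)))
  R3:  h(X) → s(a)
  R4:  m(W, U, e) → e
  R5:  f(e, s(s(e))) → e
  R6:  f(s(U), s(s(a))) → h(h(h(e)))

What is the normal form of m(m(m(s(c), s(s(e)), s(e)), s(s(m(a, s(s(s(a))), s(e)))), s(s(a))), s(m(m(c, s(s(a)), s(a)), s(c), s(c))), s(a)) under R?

s(c)

1. m(m(m(s(c), s(s(e)), s(e)), s(s(m(a, s(s(s(a))), s(e)))), s(s(a))), s(m(m(c, s(s(a)), s(a)), s(c), s(c))), s(a))  →  m(m(s(c), s(s(e)), s(e)), s(s(m(a, s(s(s(a))), s(e)))), s(s(a)))   [R1 at ε]
2. m(m(s(c), s(s(e)), s(e)), s(s(m(a, s(s(s(a))), s(e)))), s(s(a)))  →  m(s(c), s(s(e)), s(e))   [R1 at ε]
3. m(s(c), s(s(e)), s(e))  →  s(c)   [R1 at ε]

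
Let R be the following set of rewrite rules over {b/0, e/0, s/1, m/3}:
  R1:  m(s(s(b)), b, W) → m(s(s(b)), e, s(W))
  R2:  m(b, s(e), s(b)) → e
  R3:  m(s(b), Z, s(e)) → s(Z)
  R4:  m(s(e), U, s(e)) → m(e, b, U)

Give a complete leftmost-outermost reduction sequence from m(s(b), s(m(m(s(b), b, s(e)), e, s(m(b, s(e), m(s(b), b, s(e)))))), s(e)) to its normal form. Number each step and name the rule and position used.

s(s(s(e)))

1. m(s(b), s(m(m(s(b), b, s(e)), e, s(m(b, s(e), m(s(b), b, s(e)))))), s(e))  →  s(s(m(m(s(b), b, s(e)), e, s(m(b, s(e), m(s(b), b, s(e)))))))   [R3 at ε]
2. s(s(m(m(s(b), b, s(e)), e, s(m(b, s(e), m(s(b), b, s(e)))))))  →  s(s(m(s(b), e, s(m(b, s(e), m(s(b), b, s(e)))))))   [R3 at 1.1.1]
3. s(s(m(s(b), e, s(m(b, s(e), m(s(b), b, s(e)))))))  →  s(s(m(s(b), e, s(m(b, s(e), s(b))))))   [R3 at 1.1.3.1.3]
4. s(s(m(s(b), e, s(m(b, s(e), s(b))))))  →  s(s(m(s(b), e, s(e))))   [R2 at 1.1.3.1]
5. s(s(m(s(b), e, s(e))))  →  s(s(s(e)))   [R3 at 1.1]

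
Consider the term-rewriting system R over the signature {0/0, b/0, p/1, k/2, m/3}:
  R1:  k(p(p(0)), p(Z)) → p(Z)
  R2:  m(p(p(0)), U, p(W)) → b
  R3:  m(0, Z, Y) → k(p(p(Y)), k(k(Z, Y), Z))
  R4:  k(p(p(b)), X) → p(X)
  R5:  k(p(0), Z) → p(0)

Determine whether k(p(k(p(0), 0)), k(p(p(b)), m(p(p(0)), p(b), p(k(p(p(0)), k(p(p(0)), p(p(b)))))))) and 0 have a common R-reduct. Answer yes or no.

no — NF(t₁) = p(b), NF(t₂) = 0

Reduce t₁ = k(p(k(p(0), 0)), k(p(p(b)), m(p(p(0)), p(b), p(k(p(p(0)), k(p(p(0)), p(p(b)))))))):
1. k(p(k(p(0), 0)), k(p(p(b)), m(p(p(0)), p(b), p(k(p(p(0)), k(p(p(0)), p(p(b))))))))  →  k(p(p(0)), k(p(p(b)), m(p(p(0)), p(b), p(k(p(p(0)), k(p(p(0)), p(p(b))))))))   [R5 at 1.1]
2. k(p(p(0)), k(p(p(b)), m(p(p(0)), p(b), p(k(p(p(0)), k(p(p(0)), p(p(b))))))))  →  k(p(p(0)), p(m(p(p(0)), p(b), p(k(p(p(0)), k(p(p(0)), p(p(b))))))))   [R4 at 2]
3. k(p(p(0)), p(m(p(p(0)), p(b), p(k(p(p(0)), k(p(p(0)), p(p(b))))))))  →  p(m(p(p(0)), p(b), p(k(p(p(0)), k(p(p(0)), p(p(b)))))))   [R1 at ε]
4. p(m(p(p(0)), p(b), p(k(p(p(0)), k(p(p(0)), p(p(b)))))))  →  p(b)   [R2 at 1]

Reduce t₂ = 0:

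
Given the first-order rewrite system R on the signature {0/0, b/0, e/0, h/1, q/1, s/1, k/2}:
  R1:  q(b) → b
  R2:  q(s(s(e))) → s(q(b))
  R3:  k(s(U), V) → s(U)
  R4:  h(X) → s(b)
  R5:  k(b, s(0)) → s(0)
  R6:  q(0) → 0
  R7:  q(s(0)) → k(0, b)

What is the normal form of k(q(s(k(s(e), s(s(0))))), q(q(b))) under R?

s(b)

1. k(q(s(k(s(e), s(s(0))))), q(q(b)))  →  k(q(s(s(e))), q(q(b)))   [R3 at 1.1.1]
2. k(q(s(s(e))), q(q(b)))  →  k(s(q(b)), q(q(b)))   [R2 at 1]
3. k(s(q(b)), q(q(b)))  →  s(q(b))   [R3 at ε]
4. s(q(b))  →  s(b)   [R1 at 1]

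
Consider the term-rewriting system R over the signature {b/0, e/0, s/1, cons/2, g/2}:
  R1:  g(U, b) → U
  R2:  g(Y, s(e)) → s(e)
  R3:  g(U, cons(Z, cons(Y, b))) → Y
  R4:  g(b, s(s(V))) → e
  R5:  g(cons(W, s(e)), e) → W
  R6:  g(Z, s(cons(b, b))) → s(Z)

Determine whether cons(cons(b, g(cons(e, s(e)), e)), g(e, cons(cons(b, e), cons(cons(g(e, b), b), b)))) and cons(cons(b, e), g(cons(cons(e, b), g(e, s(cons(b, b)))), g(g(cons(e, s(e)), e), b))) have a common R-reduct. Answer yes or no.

yes — NF(t₁) = cons(cons(b, e), cons(e, b)), NF(t₂) = cons(cons(b, e), cons(e, b))

Reduce t₁ = cons(cons(b, g(cons(e, s(e)), e)), g(e, cons(cons(b, e), cons(cons(g(e, b), b), b)))):
1. cons(cons(b, g(cons(e, s(e)), e)), g(e, cons(cons(b, e), cons(cons(g(e, b), b), b))))  →  cons(cons(b, e), g(e, cons(cons(b, e), cons(cons(g(e, b), b), b))))   [R5 at 1.2]
2. cons(cons(b, e), g(e, cons(cons(b, e), cons(cons(g(e, b), b), b))))  →  cons(cons(b, e), cons(g(e, b), b))   [R3 at 2]
3. cons(cons(b, e), cons(g(e, b), b))  →  cons(cons(b, e), cons(e, b))   [R1 at 2.1]

Reduce t₂ = cons(cons(b, e), g(cons(cons(e, b), g(e, s(cons(b, b)))), g(g(cons(e, s(e)), e), b))):
1. cons(cons(b, e), g(cons(cons(e, b), g(e, s(cons(b, b)))), g(g(cons(e, s(e)), e), b)))  →  cons(cons(b, e), g(cons(cons(e, b), s(e)), g(g(cons(e, s(e)), e), b)))   [R6 at 2.1.2]
2. cons(cons(b, e), g(cons(cons(e, b), s(e)), g(g(cons(e, s(e)), e), b)))  →  cons(cons(b, e), g(cons(cons(e, b), s(e)), g(cons(e, s(e)), e)))   [R1 at 2.2]
3. cons(cons(b, e), g(cons(cons(e, b), s(e)), g(cons(e, s(e)), e)))  →  cons(cons(b, e), g(cons(cons(e, b), s(e)), e))   [R5 at 2.2]
4. cons(cons(b, e), g(cons(cons(e, b), s(e)), e))  →  cons(cons(b, e), cons(e, b))   [R5 at 2]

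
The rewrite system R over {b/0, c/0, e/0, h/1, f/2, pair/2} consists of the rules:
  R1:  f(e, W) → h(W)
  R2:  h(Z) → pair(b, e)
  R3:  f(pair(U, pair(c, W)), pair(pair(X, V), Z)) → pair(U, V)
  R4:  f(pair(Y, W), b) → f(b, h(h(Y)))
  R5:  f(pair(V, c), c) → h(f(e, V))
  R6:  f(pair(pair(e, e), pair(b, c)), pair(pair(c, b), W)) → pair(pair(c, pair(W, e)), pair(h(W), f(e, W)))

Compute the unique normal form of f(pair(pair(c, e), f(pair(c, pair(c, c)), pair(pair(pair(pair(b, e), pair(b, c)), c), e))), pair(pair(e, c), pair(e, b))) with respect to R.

pair(pair(c, e), c)

1. f(pair(pair(c, e), f(pair(c, pair(c, c)), pair(pair(pair(pair(b, e), pair(b, c)), c), e))), pair(pair(e, c), pair(e, b)))  →  f(pair(pair(c, e), pair(c, c)), pair(pair(e, c), pair(e, b)))   [R3 at 1.2]
2. f(pair(pair(c, e), pair(c, c)), pair(pair(e, c), pair(e, b)))  →  pair(pair(c, e), c)   [R3 at ε]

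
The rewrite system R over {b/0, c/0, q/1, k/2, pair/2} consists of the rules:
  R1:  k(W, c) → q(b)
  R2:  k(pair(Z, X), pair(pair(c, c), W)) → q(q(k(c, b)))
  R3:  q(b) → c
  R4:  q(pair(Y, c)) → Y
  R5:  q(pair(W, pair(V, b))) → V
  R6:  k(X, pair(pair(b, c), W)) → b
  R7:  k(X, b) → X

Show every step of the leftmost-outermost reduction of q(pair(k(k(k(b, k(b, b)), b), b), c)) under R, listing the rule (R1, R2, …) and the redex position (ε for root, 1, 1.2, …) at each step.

1. q(pair(k(k(k(b, k(b, b)), b), b), c))  →  k(k(k(b, k(b, b)), b), b)   [R4 at ε]
2. k(k(k(b, k(b, b)), b), b)  →  k(k(b, k(b, b)), b)   [R7 at ε]
3. k(k(b, k(b, b)), b)  →  k(b, k(b, b))   [R7 at ε]
4. k(b, k(b, b))  →  k(b, b)   [R7 at 2]
5. k(b, b)  →  b   [R7 at ε]

b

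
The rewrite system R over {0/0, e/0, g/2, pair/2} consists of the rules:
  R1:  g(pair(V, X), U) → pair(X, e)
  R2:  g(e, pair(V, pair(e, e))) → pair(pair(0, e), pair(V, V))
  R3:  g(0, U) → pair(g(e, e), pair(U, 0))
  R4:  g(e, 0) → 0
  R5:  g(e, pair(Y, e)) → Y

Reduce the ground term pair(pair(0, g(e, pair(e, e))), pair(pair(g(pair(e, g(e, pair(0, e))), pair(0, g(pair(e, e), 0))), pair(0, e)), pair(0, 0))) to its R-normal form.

1. pair(pair(0, g(e, pair(e, e))), pair(pair(g(pair(e, g(e, pair(0, e))), pair(0, g(pair(e, e), 0))), pair(0, e)), pair(0, 0)))  →  pair(pair(0, e), pair(pair(g(pair(e, g(e, pair(0, e))), pair(0, g(pair(e, e), 0))), pair(0, e)), pair(0, 0)))   [R5 at 1.2]
2. pair(pair(0, e), pair(pair(g(pair(e, g(e, pair(0, e))), pair(0, g(pair(e, e), 0))), pair(0, e)), pair(0, 0)))  →  pair(pair(0, e), pair(pair(pair(g(e, pair(0, e)), e), pair(0, e)), pair(0, 0)))   [R1 at 2.1.1]
3. pair(pair(0, e), pair(pair(pair(g(e, pair(0, e)), e), pair(0, e)), pair(0, 0)))  →  pair(pair(0, e), pair(pair(pair(0, e), pair(0, e)), pair(0, 0)))   [R5 at 2.1.1.1]

pair(pair(0, e), pair(pair(pair(0, e), pair(0, e)), pair(0, 0)))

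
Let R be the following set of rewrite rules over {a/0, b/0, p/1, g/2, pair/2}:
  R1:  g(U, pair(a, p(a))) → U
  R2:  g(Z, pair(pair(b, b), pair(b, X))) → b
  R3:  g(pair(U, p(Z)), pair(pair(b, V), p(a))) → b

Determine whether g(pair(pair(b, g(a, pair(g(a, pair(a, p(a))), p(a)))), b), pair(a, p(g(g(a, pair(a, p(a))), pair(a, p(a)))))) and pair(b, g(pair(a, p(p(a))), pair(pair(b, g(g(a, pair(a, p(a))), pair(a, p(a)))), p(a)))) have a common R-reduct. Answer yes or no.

Reduce t₁ = g(pair(pair(b, g(a, pair(g(a, pair(a, p(a))), p(a)))), b), pair(a, p(g(g(a, pair(a, p(a))), pair(a, p(a)))))):
1. g(pair(pair(b, g(a, pair(g(a, pair(a, p(a))), p(a)))), b), pair(a, p(g(g(a, pair(a, p(a))), pair(a, p(a))))))  →  g(pair(pair(b, g(a, pair(a, p(a)))), b), pair(a, p(g(g(a, pair(a, p(a))), pair(a, p(a))))))   [R1 at 1.1.2.2.1]
2. g(pair(pair(b, g(a, pair(a, p(a)))), b), pair(a, p(g(g(a, pair(a, p(a))), pair(a, p(a))))))  →  g(pair(pair(b, a), b), pair(a, p(g(g(a, pair(a, p(a))), pair(a, p(a))))))   [R1 at 1.1.2]
3. g(pair(pair(b, a), b), pair(a, p(g(g(a, pair(a, p(a))), pair(a, p(a))))))  →  g(pair(pair(b, a), b), pair(a, p(g(a, pair(a, p(a))))))   [R1 at 2.2.1]
4. g(pair(pair(b, a), b), pair(a, p(g(a, pair(a, p(a))))))  →  g(pair(pair(b, a), b), pair(a, p(a)))   [R1 at 2.2.1]
5. g(pair(pair(b, a), b), pair(a, p(a)))  →  pair(pair(b, a), b)   [R1 at ε]

Reduce t₂ = pair(b, g(pair(a, p(p(a))), pair(pair(b, g(g(a, pair(a, p(a))), pair(a, p(a)))), p(a)))):
1. pair(b, g(pair(a, p(p(a))), pair(pair(b, g(g(a, pair(a, p(a))), pair(a, p(a)))), p(a))))  →  pair(b, b)   [R3 at 2]

no — NF(t₁) = pair(pair(b, a), b), NF(t₂) = pair(b, b)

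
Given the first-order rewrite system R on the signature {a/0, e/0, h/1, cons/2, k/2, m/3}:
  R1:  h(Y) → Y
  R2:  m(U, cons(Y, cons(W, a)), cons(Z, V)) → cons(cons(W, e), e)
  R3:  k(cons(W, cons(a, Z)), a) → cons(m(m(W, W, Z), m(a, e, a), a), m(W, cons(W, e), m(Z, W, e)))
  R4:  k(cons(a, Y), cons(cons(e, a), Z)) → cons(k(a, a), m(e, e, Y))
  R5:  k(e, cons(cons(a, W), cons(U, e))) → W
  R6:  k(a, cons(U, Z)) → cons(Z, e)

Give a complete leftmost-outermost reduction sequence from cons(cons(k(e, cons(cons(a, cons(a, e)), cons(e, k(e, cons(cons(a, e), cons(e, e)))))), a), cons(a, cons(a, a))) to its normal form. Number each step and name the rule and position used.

cons(cons(cons(a, e), a), cons(a, cons(a, a)))

1. cons(cons(k(e, cons(cons(a, cons(a, e)), cons(e, k(e, cons(cons(a, e), cons(e, e)))))), a), cons(a, cons(a, a)))  →  cons(cons(k(e, cons(cons(a, cons(a, e)), cons(e, e))), a), cons(a, cons(a, a)))   [R5 at 1.1.2.2.2]
2. cons(cons(k(e, cons(cons(a, cons(a, e)), cons(e, e))), a), cons(a, cons(a, a)))  →  cons(cons(cons(a, e), a), cons(a, cons(a, a)))   [R5 at 1.1]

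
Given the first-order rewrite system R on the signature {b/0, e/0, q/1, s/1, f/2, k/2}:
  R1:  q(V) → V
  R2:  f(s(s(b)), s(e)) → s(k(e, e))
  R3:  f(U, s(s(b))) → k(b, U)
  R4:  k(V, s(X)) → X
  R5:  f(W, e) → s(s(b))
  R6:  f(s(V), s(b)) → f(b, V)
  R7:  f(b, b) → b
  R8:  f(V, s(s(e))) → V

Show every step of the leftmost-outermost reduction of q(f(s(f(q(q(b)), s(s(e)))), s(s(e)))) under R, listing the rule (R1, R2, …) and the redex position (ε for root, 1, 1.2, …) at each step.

1. q(f(s(f(q(q(b)), s(s(e)))), s(s(e))))  →  f(s(f(q(q(b)), s(s(e)))), s(s(e)))   [R1 at ε]
2. f(s(f(q(q(b)), s(s(e)))), s(s(e)))  →  s(f(q(q(b)), s(s(e))))   [R8 at ε]
3. s(f(q(q(b)), s(s(e))))  →  s(q(q(b)))   [R8 at 1]
4. s(q(q(b)))  →  s(q(b))   [R1 at 1]
5. s(q(b))  →  s(b)   [R1 at 1]

s(b)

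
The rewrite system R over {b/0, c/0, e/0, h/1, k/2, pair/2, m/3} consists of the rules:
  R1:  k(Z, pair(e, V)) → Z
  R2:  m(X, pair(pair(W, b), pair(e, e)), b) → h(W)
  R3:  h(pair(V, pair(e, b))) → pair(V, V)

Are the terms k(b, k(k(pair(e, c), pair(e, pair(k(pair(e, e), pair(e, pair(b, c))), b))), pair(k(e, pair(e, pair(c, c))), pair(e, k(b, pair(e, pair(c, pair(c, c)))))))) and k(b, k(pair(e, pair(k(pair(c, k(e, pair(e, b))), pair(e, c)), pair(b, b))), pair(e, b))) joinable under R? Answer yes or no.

yes — NF(t₁) = b, NF(t₂) = b

Reduce t₁ = k(b, k(k(pair(e, c), pair(e, pair(k(pair(e, e), pair(e, pair(b, c))), b))), pair(k(e, pair(e, pair(c, c))), pair(e, k(b, pair(e, pair(c, pair(c, c)))))))):
1. k(b, k(k(pair(e, c), pair(e, pair(k(pair(e, e), pair(e, pair(b, c))), b))), pair(k(e, pair(e, pair(c, c))), pair(e, k(b, pair(e, pair(c, pair(c, c))))))))  →  k(b, k(pair(e, c), pair(k(e, pair(e, pair(c, c))), pair(e, k(b, pair(e, pair(c, pair(c, c))))))))   [R1 at 2.1]
2. k(b, k(pair(e, c), pair(k(e, pair(e, pair(c, c))), pair(e, k(b, pair(e, pair(c, pair(c, c))))))))  →  k(b, k(pair(e, c), pair(e, pair(e, k(b, pair(e, pair(c, pair(c, c))))))))   [R1 at 2.2.1]
3. k(b, k(pair(e, c), pair(e, pair(e, k(b, pair(e, pair(c, pair(c, c))))))))  →  k(b, pair(e, c))   [R1 at 2]
4. k(b, pair(e, c))  →  b   [R1 at ε]

Reduce t₂ = k(b, k(pair(e, pair(k(pair(c, k(e, pair(e, b))), pair(e, c)), pair(b, b))), pair(e, b))):
1. k(b, k(pair(e, pair(k(pair(c, k(e, pair(e, b))), pair(e, c)), pair(b, b))), pair(e, b)))  →  k(b, pair(e, pair(k(pair(c, k(e, pair(e, b))), pair(e, c)), pair(b, b))))   [R1 at 2]
2. k(b, pair(e, pair(k(pair(c, k(e, pair(e, b))), pair(e, c)), pair(b, b))))  →  b   [R1 at ε]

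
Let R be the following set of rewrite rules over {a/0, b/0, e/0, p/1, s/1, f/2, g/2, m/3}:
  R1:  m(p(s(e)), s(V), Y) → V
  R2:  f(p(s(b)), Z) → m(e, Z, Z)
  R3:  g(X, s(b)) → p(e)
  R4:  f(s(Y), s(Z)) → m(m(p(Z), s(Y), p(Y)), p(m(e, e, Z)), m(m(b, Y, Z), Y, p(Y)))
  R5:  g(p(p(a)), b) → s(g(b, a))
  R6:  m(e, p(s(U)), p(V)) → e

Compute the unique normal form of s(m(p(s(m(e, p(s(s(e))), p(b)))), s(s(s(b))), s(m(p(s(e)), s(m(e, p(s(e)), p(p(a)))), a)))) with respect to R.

s(s(s(b)))

1. s(m(p(s(m(e, p(s(s(e))), p(b)))), s(s(s(b))), s(m(p(s(e)), s(m(e, p(s(e)), p(p(a)))), a))))  →  s(m(p(s(e)), s(s(s(b))), s(m(p(s(e)), s(m(e, p(s(e)), p(p(a)))), a))))   [R6 at 1.1.1.1]
2. s(m(p(s(e)), s(s(s(b))), s(m(p(s(e)), s(m(e, p(s(e)), p(p(a)))), a))))  →  s(s(s(b)))   [R1 at 1]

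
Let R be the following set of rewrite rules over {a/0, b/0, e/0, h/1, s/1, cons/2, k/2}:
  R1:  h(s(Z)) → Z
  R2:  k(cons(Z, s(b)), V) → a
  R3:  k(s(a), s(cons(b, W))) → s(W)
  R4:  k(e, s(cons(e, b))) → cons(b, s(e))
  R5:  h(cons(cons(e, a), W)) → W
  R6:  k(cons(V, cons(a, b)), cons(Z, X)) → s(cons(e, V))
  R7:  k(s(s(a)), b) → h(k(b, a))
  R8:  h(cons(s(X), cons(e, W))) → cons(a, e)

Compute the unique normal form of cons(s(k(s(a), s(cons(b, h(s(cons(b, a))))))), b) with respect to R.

1. cons(s(k(s(a), s(cons(b, h(s(cons(b, a))))))), b)  →  cons(s(s(h(s(cons(b, a))))), b)   [R3 at 1.1]
2. cons(s(s(h(s(cons(b, a))))), b)  →  cons(s(s(cons(b, a))), b)   [R1 at 1.1.1]

cons(s(s(cons(b, a))), b)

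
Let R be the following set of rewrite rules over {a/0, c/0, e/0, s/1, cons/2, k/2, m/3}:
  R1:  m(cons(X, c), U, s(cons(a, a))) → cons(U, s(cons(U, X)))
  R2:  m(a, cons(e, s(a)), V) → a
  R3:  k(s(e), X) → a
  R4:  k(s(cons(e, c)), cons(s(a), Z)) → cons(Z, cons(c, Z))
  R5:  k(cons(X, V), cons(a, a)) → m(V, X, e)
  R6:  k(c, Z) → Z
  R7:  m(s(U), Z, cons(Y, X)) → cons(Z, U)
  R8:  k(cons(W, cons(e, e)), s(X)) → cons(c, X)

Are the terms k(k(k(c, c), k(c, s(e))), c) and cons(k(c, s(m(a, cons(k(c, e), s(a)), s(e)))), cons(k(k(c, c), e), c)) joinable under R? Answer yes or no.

Reduce t₁ = k(k(k(c, c), k(c, s(e))), c):
1. k(k(k(c, c), k(c, s(e))), c)  →  k(k(c, k(c, s(e))), c)   [R6 at 1.1]
2. k(k(c, k(c, s(e))), c)  →  k(k(c, s(e)), c)   [R6 at 1]
3. k(k(c, s(e)), c)  →  k(s(e), c)   [R6 at 1]
4. k(s(e), c)  →  a   [R3 at ε]

Reduce t₂ = cons(k(c, s(m(a, cons(k(c, e), s(a)), s(e)))), cons(k(k(c, c), e), c)):
1. cons(k(c, s(m(a, cons(k(c, e), s(a)), s(e)))), cons(k(k(c, c), e), c))  →  cons(s(m(a, cons(k(c, e), s(a)), s(e))), cons(k(k(c, c), e), c))   [R6 at 1]
2. cons(s(m(a, cons(k(c, e), s(a)), s(e))), cons(k(k(c, c), e), c))  →  cons(s(m(a, cons(e, s(a)), s(e))), cons(k(k(c, c), e), c))   [R6 at 1.1.2.1]
3. cons(s(m(a, cons(e, s(a)), s(e))), cons(k(k(c, c), e), c))  →  cons(s(a), cons(k(k(c, c), e), c))   [R2 at 1.1]
4. cons(s(a), cons(k(k(c, c), e), c))  →  cons(s(a), cons(k(c, e), c))   [R6 at 2.1.1]
5. cons(s(a), cons(k(c, e), c))  →  cons(s(a), cons(e, c))   [R6 at 2.1]

no — NF(t₁) = a, NF(t₂) = cons(s(a), cons(e, c))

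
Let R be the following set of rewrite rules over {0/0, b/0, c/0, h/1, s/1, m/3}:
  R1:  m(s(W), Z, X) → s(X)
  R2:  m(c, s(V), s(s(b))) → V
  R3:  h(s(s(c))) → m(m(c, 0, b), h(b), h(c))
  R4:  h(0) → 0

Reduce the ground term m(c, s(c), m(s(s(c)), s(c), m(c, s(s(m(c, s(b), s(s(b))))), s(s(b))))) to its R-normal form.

c

1. m(c, s(c), m(s(s(c)), s(c), m(c, s(s(m(c, s(b), s(s(b))))), s(s(b)))))  →  m(c, s(c), s(m(c, s(s(m(c, s(b), s(s(b))))), s(s(b)))))   [R1 at 3]
2. m(c, s(c), s(m(c, s(s(m(c, s(b), s(s(b))))), s(s(b)))))  →  m(c, s(c), s(s(m(c, s(b), s(s(b))))))   [R2 at 3.1]
3. m(c, s(c), s(s(m(c, s(b), s(s(b))))))  →  m(c, s(c), s(s(b)))   [R2 at 3.1.1]
4. m(c, s(c), s(s(b)))  →  c   [R2 at ε]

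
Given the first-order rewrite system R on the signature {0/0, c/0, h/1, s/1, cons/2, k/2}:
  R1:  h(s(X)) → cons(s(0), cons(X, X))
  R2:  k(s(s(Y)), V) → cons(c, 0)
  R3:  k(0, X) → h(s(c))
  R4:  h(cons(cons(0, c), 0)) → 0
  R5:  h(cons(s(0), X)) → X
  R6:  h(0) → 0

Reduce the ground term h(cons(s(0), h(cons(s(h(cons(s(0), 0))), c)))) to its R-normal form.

1. h(cons(s(0), h(cons(s(h(cons(s(0), 0))), c))))  →  h(cons(s(h(cons(s(0), 0))), c))   [R5 at ε]
2. h(cons(s(h(cons(s(0), 0))), c))  →  h(cons(s(0), c))   [R5 at 1.1.1]
3. h(cons(s(0), c))  →  c   [R5 at ε]

c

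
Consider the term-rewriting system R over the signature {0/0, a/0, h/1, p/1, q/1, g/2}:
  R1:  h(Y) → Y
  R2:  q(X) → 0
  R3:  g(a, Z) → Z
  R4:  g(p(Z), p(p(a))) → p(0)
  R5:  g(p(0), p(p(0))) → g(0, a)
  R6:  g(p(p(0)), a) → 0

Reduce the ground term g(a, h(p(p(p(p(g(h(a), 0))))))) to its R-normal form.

p(p(p(p(0))))

1. g(a, h(p(p(p(p(g(h(a), 0)))))))  →  h(p(p(p(p(g(h(a), 0))))))   [R3 at ε]
2. h(p(p(p(p(g(h(a), 0))))))  →  p(p(p(p(g(h(a), 0)))))   [R1 at ε]
3. p(p(p(p(g(h(a), 0)))))  →  p(p(p(p(g(a, 0)))))   [R1 at 1.1.1.1.1]
4. p(p(p(p(g(a, 0)))))  →  p(p(p(p(0))))   [R3 at 1.1.1.1]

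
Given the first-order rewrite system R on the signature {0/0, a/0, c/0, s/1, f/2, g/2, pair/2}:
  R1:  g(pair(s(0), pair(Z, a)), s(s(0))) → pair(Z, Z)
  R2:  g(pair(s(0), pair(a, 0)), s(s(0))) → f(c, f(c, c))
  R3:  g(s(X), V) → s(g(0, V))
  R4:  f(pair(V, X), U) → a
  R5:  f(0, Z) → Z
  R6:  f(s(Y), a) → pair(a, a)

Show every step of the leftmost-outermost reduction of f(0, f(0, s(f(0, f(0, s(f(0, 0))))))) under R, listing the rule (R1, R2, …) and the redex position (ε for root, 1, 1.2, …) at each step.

s(s(0))

1. f(0, f(0, s(f(0, f(0, s(f(0, 0)))))))  →  f(0, s(f(0, f(0, s(f(0, 0))))))   [R5 at ε]
2. f(0, s(f(0, f(0, s(f(0, 0))))))  →  s(f(0, f(0, s(f(0, 0)))))   [R5 at ε]
3. s(f(0, f(0, s(f(0, 0)))))  →  s(f(0, s(f(0, 0))))   [R5 at 1]
4. s(f(0, s(f(0, 0))))  →  s(s(f(0, 0)))   [R5 at 1]
5. s(s(f(0, 0)))  →  s(s(0))   [R5 at 1.1]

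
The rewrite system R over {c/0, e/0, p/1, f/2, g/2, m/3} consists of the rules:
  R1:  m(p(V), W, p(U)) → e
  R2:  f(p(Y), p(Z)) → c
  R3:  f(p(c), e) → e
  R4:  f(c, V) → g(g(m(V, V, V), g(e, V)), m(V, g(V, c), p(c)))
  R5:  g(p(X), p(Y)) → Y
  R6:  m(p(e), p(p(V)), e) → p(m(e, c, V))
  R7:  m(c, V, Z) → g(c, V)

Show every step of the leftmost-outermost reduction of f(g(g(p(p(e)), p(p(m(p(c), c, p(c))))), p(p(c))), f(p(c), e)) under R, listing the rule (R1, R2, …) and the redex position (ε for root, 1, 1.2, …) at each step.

e

1. f(g(g(p(p(e)), p(p(m(p(c), c, p(c))))), p(p(c))), f(p(c), e))  →  f(g(p(m(p(c), c, p(c))), p(p(c))), f(p(c), e))   [R5 at 1.1]
2. f(g(p(m(p(c), c, p(c))), p(p(c))), f(p(c), e))  →  f(p(c), f(p(c), e))   [R5 at 1]
3. f(p(c), f(p(c), e))  →  f(p(c), e)   [R3 at 2]
4. f(p(c), e)  →  e   [R3 at ε]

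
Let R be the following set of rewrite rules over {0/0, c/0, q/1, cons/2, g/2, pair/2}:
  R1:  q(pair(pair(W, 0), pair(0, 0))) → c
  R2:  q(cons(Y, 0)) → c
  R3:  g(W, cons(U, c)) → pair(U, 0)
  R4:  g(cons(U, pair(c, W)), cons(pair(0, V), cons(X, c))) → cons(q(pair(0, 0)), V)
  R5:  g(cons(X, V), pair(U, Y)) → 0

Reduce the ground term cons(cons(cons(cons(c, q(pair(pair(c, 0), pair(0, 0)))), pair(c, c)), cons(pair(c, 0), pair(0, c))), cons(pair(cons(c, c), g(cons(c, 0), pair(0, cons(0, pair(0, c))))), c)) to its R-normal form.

cons(cons(cons(cons(c, c), pair(c, c)), cons(pair(c, 0), pair(0, c))), cons(pair(cons(c, c), 0), c))

1. cons(cons(cons(cons(c, q(pair(pair(c, 0), pair(0, 0)))), pair(c, c)), cons(pair(c, 0), pair(0, c))), cons(pair(cons(c, c), g(cons(c, 0), pair(0, cons(0, pair(0, c))))), c))  →  cons(cons(cons(cons(c, c), pair(c, c)), cons(pair(c, 0), pair(0, c))), cons(pair(cons(c, c), g(cons(c, 0), pair(0, cons(0, pair(0, c))))), c))   [R1 at 1.1.1.2]
2. cons(cons(cons(cons(c, c), pair(c, c)), cons(pair(c, 0), pair(0, c))), cons(pair(cons(c, c), g(cons(c, 0), pair(0, cons(0, pair(0, c))))), c))  →  cons(cons(cons(cons(c, c), pair(c, c)), cons(pair(c, 0), pair(0, c))), cons(pair(cons(c, c), 0), c))   [R5 at 2.1.2]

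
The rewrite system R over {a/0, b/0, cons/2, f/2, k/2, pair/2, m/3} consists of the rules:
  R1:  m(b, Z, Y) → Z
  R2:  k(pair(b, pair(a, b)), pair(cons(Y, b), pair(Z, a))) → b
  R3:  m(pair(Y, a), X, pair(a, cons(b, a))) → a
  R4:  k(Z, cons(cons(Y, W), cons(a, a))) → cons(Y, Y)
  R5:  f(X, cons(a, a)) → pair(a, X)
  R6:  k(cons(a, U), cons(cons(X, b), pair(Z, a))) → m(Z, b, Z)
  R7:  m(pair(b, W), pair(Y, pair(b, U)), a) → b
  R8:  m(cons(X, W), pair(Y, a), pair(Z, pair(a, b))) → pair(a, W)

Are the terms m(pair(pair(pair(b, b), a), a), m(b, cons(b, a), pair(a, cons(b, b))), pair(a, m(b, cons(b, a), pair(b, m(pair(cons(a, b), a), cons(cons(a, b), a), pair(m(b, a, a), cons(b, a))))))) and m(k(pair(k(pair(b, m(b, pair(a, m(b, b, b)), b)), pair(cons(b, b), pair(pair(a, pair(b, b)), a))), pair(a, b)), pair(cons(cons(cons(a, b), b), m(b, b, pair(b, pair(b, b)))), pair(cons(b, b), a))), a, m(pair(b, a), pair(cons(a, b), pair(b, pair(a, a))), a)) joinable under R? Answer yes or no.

yes — NF(t₁) = a, NF(t₂) = a

Reduce t₁ = m(pair(pair(pair(b, b), a), a), m(b, cons(b, a), pair(a, cons(b, b))), pair(a, m(b, cons(b, a), pair(b, m(pair(cons(a, b), a), cons(cons(a, b), a), pair(m(b, a, a), cons(b, a))))))):
1. m(pair(pair(pair(b, b), a), a), m(b, cons(b, a), pair(a, cons(b, b))), pair(a, m(b, cons(b, a), pair(b, m(pair(cons(a, b), a), cons(cons(a, b), a), pair(m(b, a, a), cons(b, a)))))))  →  m(pair(pair(pair(b, b), a), a), cons(b, a), pair(a, m(b, cons(b, a), pair(b, m(pair(cons(a, b), a), cons(cons(a, b), a), pair(m(b, a, a), cons(b, a)))))))   [R1 at 2]
2. m(pair(pair(pair(b, b), a), a), cons(b, a), pair(a, m(b, cons(b, a), pair(b, m(pair(cons(a, b), a), cons(cons(a, b), a), pair(m(b, a, a), cons(b, a)))))))  →  m(pair(pair(pair(b, b), a), a), cons(b, a), pair(a, cons(b, a)))   [R1 at 3.2]
3. m(pair(pair(pair(b, b), a), a), cons(b, a), pair(a, cons(b, a)))  →  a   [R3 at ε]

Reduce t₂ = m(k(pair(k(pair(b, m(b, pair(a, m(b, b, b)), b)), pair(cons(b, b), pair(pair(a, pair(b, b)), a))), pair(a, b)), pair(cons(cons(cons(a, b), b), m(b, b, pair(b, pair(b, b)))), pair(cons(b, b), a))), a, m(pair(b, a), pair(cons(a, b), pair(b, pair(a, a))), a)):
1. m(k(pair(k(pair(b, m(b, pair(a, m(b, b, b)), b)), pair(cons(b, b), pair(pair(a, pair(b, b)), a))), pair(a, b)), pair(cons(cons(cons(a, b), b), m(b, b, pair(b, pair(b, b)))), pair(cons(b, b), a))), a, m(pair(b, a), pair(cons(a, b), pair(b, pair(a, a))), a))  →  m(k(pair(k(pair(b, pair(a, m(b, b, b))), pair(cons(b, b), pair(pair(a, pair(b, b)), a))), pair(a, b)), pair(cons(cons(cons(a, b), b), m(b, b, pair(b, pair(b, b)))), pair(cons(b, b), a))), a, m(pair(b, a), pair(cons(a, b), pair(b, pair(a, a))), a))   [R1 at 1.1.1.1.2]
2. m(k(pair(k(pair(b, pair(a, m(b, b, b))), pair(cons(b, b), pair(pair(a, pair(b, b)), a))), pair(a, b)), pair(cons(cons(cons(a, b), b), m(b, b, pair(b, pair(b, b)))), pair(cons(b, b), a))), a, m(pair(b, a), pair(cons(a, b), pair(b, pair(a, a))), a))  →  m(k(pair(k(pair(b, pair(a, b)), pair(cons(b, b), pair(pair(a, pair(b, b)), a))), pair(a, b)), pair(cons(cons(cons(a, b), b), m(b, b, pair(b, pair(b, b)))), pair(cons(b, b), a))), a, m(pair(b, a), pair(cons(a, b), pair(b, pair(a, a))), a))   [R1 at 1.1.1.1.2.2]
3. m(k(pair(k(pair(b, pair(a, b)), pair(cons(b, b), pair(pair(a, pair(b, b)), a))), pair(a, b)), pair(cons(cons(cons(a, b), b), m(b, b, pair(b, pair(b, b)))), pair(cons(b, b), a))), a, m(pair(b, a), pair(cons(a, b), pair(b, pair(a, a))), a))  →  m(k(pair(b, pair(a, b)), pair(cons(cons(cons(a, b), b), m(b, b, pair(b, pair(b, b)))), pair(cons(b, b), a))), a, m(pair(b, a), pair(cons(a, b), pair(b, pair(a, a))), a))   [R2 at 1.1.1]
4. m(k(pair(b, pair(a, b)), pair(cons(cons(cons(a, b), b), m(b, b, pair(b, pair(b, b)))), pair(cons(b, b), a))), a, m(pair(b, a), pair(cons(a, b), pair(b, pair(a, a))), a))  →  m(k(pair(b, pair(a, b)), pair(cons(cons(cons(a, b), b), b), pair(cons(b, b), a))), a, m(pair(b, a), pair(cons(a, b), pair(b, pair(a, a))), a))   [R1 at 1.2.1.2]
5. m(k(pair(b, pair(a, b)), pair(cons(cons(cons(a, b), b), b), pair(cons(b, b), a))), a, m(pair(b, a), pair(cons(a, b), pair(b, pair(a, a))), a))  →  m(b, a, m(pair(b, a), pair(cons(a, b), pair(b, pair(a, a))), a))   [R2 at 1]
6. m(b, a, m(pair(b, a), pair(cons(a, b), pair(b, pair(a, a))), a))  →  a   [R1 at ε]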